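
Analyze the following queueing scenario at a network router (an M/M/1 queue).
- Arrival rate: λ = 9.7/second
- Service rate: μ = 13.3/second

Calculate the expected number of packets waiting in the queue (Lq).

ρ = λ/μ = 9.7/13.3 = 0.7293
For M/M/1: Lq = λ²/(μ(μ-λ))
Lq = 94.09/(13.3 × 3.60)
Lq = 1.9651 packets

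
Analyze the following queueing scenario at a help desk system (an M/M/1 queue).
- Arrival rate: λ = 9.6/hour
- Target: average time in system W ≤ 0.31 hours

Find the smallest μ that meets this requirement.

For M/M/1: W = 1/(μ-λ)
Need W ≤ 0.31, so 1/(μ-λ) ≤ 0.31
μ - λ ≥ 1/0.31 = 3.2258
μ ≥ 9.6 + 3.2258 = 12.8258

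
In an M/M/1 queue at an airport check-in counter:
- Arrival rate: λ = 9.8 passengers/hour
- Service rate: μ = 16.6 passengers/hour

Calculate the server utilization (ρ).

Server utilization: ρ = λ/μ
ρ = 9.8/16.6 = 0.5904
The server is busy 59.04% of the time.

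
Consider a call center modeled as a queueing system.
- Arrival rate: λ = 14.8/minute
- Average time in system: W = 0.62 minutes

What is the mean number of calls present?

Little's Law: L = λW
L = 14.8 × 0.62 = 9.1760 calls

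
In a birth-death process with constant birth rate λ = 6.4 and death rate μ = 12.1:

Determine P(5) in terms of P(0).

For constant rates: P(n)/P(0) = (λ/μ)^n
P(5)/P(0) = (6.4/12.1)^5 = 0.52893^5 = 0.04140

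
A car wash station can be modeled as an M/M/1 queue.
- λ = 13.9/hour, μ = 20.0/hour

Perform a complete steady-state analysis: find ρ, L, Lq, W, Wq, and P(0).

Step 1: ρ = λ/μ = 13.9/20.0 = 0.6950
Step 2: L = λ/(μ-λ) = 13.9/6.10 = 2.2787
Step 3: Lq = λ²/(μ(μ-λ)) = 193.21/(20.0×6.10) = 1.5837
Step 4: W = 1/(μ-λ) = 1/6.10 = 0.163934
Step 5: Wq = λ/(μ(μ-λ)) = 13.9/(20.0×6.10) = 0.1139
Step 6: P(0) = 1-ρ = 0.3050
Verify: L = λW = 13.9×0.163934 = 2.2787 ✔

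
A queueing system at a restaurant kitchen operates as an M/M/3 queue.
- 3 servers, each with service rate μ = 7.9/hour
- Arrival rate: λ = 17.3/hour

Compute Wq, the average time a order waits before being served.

Traffic intensity: ρ = λ/(cμ) = 17.3/(3×7.9) = 0.7300
Since ρ = 0.7300 < 1, system is stable.
Offered load a = λ/μ = cρ = 17.3/7.9 = 2.1899
P₀ = [ Σₙ₌₀^2 aⁿ/n! + a^3/(3!(1-ρ)) ]⁻¹
Σ = a^0/0! + a^1/1! + a^2/2! = 1.00000 + 2.18987 + 2.39777 = 5.5876
a^3/(3!(1-ρ)) = 10.5016/(6 × 0.27004) = 6.4815
P₀ = 1/(5.5876 + 6.4815) = 0.08286
Lq = P₀·a^3·ρ / (3!(1-ρ)²) = 0.082856 × 10.5016 × 0.72996 / (6 × 0.072923) = 1.4517
Wq = Lq/λ = 1.4517/17.3 = 0.08391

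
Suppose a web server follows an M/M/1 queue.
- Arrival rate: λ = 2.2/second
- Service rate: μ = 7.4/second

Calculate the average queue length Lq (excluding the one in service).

ρ = λ/μ = 2.2/7.4 = 0.2973
For M/M/1: Lq = λ²/(μ(μ-λ))
Lq = 4.84/(7.4 × 5.20)
Lq = 0.1258 requests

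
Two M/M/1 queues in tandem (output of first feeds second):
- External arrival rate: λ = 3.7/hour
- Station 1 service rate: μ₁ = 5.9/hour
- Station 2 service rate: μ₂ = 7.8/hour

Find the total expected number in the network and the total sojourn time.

By Jackson's theorem, each station behaves as independent M/M/1.
Station 1: ρ₁ = 3.7/5.9 = 0.6271, L₁ = ρ₁/(1-ρ₁) = λ/(μ₁-λ) = 3.7/2.20 = 1.68182
Station 2: ρ₂ = 3.7/7.8 = 0.4744, L₂ = ρ₂/(1-ρ₂) = λ/(μ₂-λ) = 3.7/4.10 = 0.902439
Total: L = L₁ + L₂ = 1.68182 + 0.902439 = 2.58426
W = L/λ = 2.58426/3.7 = 0.6984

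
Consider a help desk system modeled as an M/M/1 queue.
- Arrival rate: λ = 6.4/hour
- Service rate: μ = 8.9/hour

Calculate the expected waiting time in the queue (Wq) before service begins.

First, compute utilization: ρ = λ/μ = 6.4/8.9 = 0.7191
For M/M/1: Wq = λ/(μ(μ-λ))
Wq = 6.4/(8.9 × (8.9-6.4))
Wq = 6.4/(8.9 × 2.50)
Wq = 0.2876 hours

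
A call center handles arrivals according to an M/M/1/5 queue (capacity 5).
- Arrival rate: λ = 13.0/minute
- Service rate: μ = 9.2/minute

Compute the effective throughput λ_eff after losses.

ρ = λ/μ = 13.0/9.2 = 1.41304
P₀ = (1-ρ)/(1-ρ^(K+1)) = (1-1.41304)/(1-1.41304^6) = -0.4130/-6.9603 = 0.05934
P_K = P₀×ρ^K = 0.05934 × 1.41304^5 = 0.05934 × 5.6334 = 0.3343
λ_eff = λ(1-P_K) = 13.0 × (1 - 0.3343) = 13.0 × 0.6657 = 8.6541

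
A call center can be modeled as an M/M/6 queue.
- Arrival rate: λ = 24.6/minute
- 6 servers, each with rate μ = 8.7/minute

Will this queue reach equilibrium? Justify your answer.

Stability requires ρ = λ/(cμ) < 1
ρ = 24.6/(6 × 8.7) = 24.6/52.20 = 0.4713
Since 0.4713 < 1, the system is STABLE.
The servers are busy 47.13% of the time.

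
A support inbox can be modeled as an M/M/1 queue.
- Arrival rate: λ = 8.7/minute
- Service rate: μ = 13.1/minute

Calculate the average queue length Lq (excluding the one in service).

ρ = λ/μ = 8.7/13.1 = 0.6641
For M/M/1: Lq = λ²/(μ(μ-λ))
Lq = 75.69/(13.1 × 4.40)
Lq = 1.3132 emails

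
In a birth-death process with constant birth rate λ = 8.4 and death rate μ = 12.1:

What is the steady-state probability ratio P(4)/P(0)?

For constant rates: P(n)/P(0) = (λ/μ)^n
P(4)/P(0) = (8.4/12.1)^4 = 0.69421^4 = 0.2323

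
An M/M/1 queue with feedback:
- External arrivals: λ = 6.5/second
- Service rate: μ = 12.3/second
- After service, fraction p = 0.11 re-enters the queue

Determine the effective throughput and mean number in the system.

Effective arrival rate: λ_eff = λ/(1-p) = 6.5/(1-0.11) = 6.5/0.89 = 7.3034
ρ = λ_eff/μ = 7.3034/12.3 = 0.59377
L = ρ/(1-ρ) = 0.59377/(1-0.59377) = 1.4617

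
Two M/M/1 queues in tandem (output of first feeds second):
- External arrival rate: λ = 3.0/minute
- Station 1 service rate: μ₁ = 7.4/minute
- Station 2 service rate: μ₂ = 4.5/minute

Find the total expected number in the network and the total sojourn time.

By Jackson's theorem, each station behaves as independent M/M/1.
Station 1: ρ₁ = 3.0/7.4 = 0.4054, L₁ = ρ₁/(1-ρ₁) = λ/(μ₁-λ) = 3.0/4.40 = 0.6818
Station 2: ρ₂ = 3.0/4.5 = 0.6667, L₂ = ρ₂/(1-ρ₂) = λ/(μ₂-λ) = 3.0/1.50 = 2.0000
Total: L = L₁ + L₂ = 0.6818 + 2.0000 = 2.6818
W = L/λ = 2.6818/3.0 = 0.8939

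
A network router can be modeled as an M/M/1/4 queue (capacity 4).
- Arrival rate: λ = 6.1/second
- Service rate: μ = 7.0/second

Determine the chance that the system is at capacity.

ρ = λ/μ = 6.1/7.0 = 0.87143
P₀ = (1-ρ)/(1-ρ^(K+1)) = (1-0.87143)/(1-0.87143^5) = 0.12857/0.49747 = 0.2584
P_K = P₀×ρ^K = 0.2584 × 0.87143^4 = 0.2584 × 0.5767 = 0.1490
Blocking probability = 14.90%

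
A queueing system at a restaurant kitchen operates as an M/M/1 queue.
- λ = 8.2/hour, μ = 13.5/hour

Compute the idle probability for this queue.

ρ = λ/μ = 8.2/13.5 = 0.6074
P(0) = 1 - ρ = 1 - 0.6074 = 0.3926
The server is idle 39.26% of the time.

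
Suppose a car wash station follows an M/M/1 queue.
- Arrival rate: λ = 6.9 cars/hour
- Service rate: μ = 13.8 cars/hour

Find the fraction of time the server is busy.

Server utilization: ρ = λ/μ
ρ = 6.9/13.8 = 0.5000
The server is busy 50.00% of the time.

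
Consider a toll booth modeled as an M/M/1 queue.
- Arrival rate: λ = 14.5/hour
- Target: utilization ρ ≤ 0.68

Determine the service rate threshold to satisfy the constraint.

ρ = λ/μ, so μ = λ/ρ
μ ≥ 14.5/0.68 = 21.3235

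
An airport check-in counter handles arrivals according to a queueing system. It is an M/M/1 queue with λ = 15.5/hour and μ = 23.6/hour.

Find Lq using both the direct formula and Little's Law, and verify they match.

Method 1 (direct): Lq = λ²/(μ(μ-λ)) = 240.25/(23.6 × 8.10) = 1.2568

Method 2 (Little's Law):
W = 1/(μ-λ) = 1/8.10 = 0.123457
Wq = W - 1/μ = 0.123457 - 0.0423729 = 0.081084
Lq = λWq = 15.5 × 0.081084 = 1.2568 ✔ (matches Method 1)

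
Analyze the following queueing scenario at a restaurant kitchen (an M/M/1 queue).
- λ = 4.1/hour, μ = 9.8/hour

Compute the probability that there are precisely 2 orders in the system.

ρ = λ/μ = 4.1/9.8 = 0.4184
P(n) = (1-ρ)ρⁿ
P(2) = (1-0.4184) × 0.4184^2
P(2) = 0.5816 × 0.1751
P(2) = 0.1018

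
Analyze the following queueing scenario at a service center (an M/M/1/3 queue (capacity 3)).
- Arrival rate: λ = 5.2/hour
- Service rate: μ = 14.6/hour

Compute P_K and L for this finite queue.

ρ = λ/μ = 5.2/14.6 = 0.35616
P₀ = (1-ρ)/(1-ρ^(K+1)) = (1-0.35616)/(1-0.35616^4) = 0.64384/0.98391 = 0.6544
P_K = P₀×ρ^K = 0.65437 × 0.35616^3 = 0.65437 × 0.045179 = 0.02956
Blocking probability P_3 = 0.02956 (2.96%)
L = ρ[1 - (K+1)ρ^K + Kρ^(K+1)] / [(1-ρ)(1-ρ^(K+1))]
L = 0.35616 × (1 - 4×0.04518 + 3×0.01609) / ((1 - 0.35616) × (1 - 0.01609)) = 0.4878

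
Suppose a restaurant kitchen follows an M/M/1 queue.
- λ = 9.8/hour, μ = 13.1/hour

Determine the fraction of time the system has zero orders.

ρ = λ/μ = 9.8/13.1 = 0.7481
P(0) = 1 - ρ = 1 - 0.7481 = 0.2519
The server is idle 25.19% of the time.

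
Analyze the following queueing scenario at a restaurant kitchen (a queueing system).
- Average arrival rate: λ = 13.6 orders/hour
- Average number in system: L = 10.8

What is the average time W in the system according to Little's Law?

Little's Law: L = λW, so W = L/λ
W = 10.8/13.6 = 0.7941 hours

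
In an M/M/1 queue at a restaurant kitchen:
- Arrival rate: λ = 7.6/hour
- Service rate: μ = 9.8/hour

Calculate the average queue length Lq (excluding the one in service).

ρ = λ/μ = 7.6/9.8 = 0.7755
For M/M/1: Lq = λ²/(μ(μ-λ))
Lq = 57.76/(9.8 × 2.20)
Lq = 2.6790 orders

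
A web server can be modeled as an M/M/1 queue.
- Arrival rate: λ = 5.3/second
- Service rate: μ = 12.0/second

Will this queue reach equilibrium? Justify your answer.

Stability requires ρ = λ/(cμ) < 1
ρ = 5.3/(1 × 12.0) = 5.3/12.00 = 0.4417
Since 0.4417 < 1, the system is STABLE.
The server is busy 44.17% of the time.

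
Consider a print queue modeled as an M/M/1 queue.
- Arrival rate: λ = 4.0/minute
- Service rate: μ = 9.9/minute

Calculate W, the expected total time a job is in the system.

First, compute utilization: ρ = λ/μ = 4.0/9.9 = 0.4040
For M/M/1: W = 1/(μ-λ)
W = 1/(9.9-4.0) = 1/5.90
W = 0.1695 minutes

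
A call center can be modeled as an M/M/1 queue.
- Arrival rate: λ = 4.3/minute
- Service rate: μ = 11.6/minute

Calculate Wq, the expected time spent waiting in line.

First, compute utilization: ρ = λ/μ = 4.3/11.6 = 0.3707
For M/M/1: Wq = λ/(μ(μ-λ))
Wq = 4.3/(11.6 × (11.6-4.3))
Wq = 4.3/(11.6 × 7.30)
Wq = 0.05078 minutes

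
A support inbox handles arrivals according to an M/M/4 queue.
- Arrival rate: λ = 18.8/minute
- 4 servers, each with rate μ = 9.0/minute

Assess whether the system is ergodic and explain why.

Stability requires ρ = λ/(cμ) < 1
ρ = 18.8/(4 × 9.0) = 18.8/36.00 = 0.5222
Since 0.5222 < 1, the system is STABLE.
The servers are busy 52.22% of the time.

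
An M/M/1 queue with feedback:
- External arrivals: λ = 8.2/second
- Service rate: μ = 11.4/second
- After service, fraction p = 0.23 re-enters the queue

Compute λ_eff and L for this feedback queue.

Effective arrival rate: λ_eff = λ/(1-p) = 8.2/(1-0.23) = 8.2/0.77 = 10.649351
ρ = λ_eff/μ = 10.649351/11.4 = 0.9341536
L = ρ/(1-ρ) = 0.9341536/(1-0.9341536) = 14.1869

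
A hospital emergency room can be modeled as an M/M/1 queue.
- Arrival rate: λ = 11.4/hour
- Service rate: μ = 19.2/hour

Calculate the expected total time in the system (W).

First, compute utilization: ρ = λ/μ = 11.4/19.2 = 0.5938
For M/M/1: W = 1/(μ-λ)
W = 1/(19.2-11.4) = 1/7.80
W = 0.1282 hours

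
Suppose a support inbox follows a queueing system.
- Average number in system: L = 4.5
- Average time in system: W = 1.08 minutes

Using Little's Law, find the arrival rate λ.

Little's Law: L = λW, so λ = L/W
λ = 4.5/1.08 = 4.1667 emails/minute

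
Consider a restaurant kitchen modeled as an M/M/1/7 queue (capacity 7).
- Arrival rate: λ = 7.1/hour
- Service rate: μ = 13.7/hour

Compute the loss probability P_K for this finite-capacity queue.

ρ = λ/μ = 7.1/13.7 = 0.518248
P₀ = (1-ρ)/(1-ρ^(K+1)) = (1-0.518248)/(1-0.518248^8) = 0.4818/0.9948 = 0.4843
P_K = P₀×ρ^K = 0.4843 × 0.518248^7 = 0.4843 × 0.01004 = 0.004862
Blocking probability = 0.49%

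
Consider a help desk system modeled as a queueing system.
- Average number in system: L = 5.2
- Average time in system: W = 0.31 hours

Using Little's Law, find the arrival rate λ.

Little's Law: L = λW, so λ = L/W
λ = 5.2/0.31 = 16.7742 tickets/hour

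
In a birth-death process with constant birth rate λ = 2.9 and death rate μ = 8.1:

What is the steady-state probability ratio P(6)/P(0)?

For constant rates: P(n)/P(0) = (λ/μ)^n
P(6)/P(0) = (2.9/8.1)^6 = 0.35802^6 = 0.002106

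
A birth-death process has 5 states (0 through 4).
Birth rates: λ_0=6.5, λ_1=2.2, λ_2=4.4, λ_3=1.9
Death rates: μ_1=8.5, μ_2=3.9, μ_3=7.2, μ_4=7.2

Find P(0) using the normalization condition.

Ratios P(n)/P(0) = (λ₀···λₙ₋₁)/(μ₁···μₙ):
P(1)/P(0) = (6.5)/(8.5) = 0.7647
P(2)/P(0) = (6.5×2.2)/(8.5×3.9) = 0.4314
P(3)/P(0) = (6.5×2.2×4.4)/(8.5×3.9×7.2) = 0.2636
P(4)/P(0) = (6.5×2.2×4.4×1.9)/(8.5×3.9×7.2×7.2) = 0.06957

Normalization: ∑ P(n) = 1
P(0) × (1.0000 + 0.7647 + 0.4314 + 0.2636 + 0.06957) = 1
P(0) × 2.5293 = 1
P(0) = 1/2.5293 = 0.3954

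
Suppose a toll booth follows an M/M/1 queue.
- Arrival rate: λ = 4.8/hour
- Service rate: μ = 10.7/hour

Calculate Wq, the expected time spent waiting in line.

First, compute utilization: ρ = λ/μ = 4.8/10.7 = 0.4486
For M/M/1: Wq = λ/(μ(μ-λ))
Wq = 4.8/(10.7 × (10.7-4.8))
Wq = 4.8/(10.7 × 5.90)
Wq = 0.07603 hours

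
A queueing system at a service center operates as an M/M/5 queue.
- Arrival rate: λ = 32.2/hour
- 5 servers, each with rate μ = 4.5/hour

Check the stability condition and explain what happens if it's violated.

Stability requires ρ = λ/(cμ) < 1
ρ = 32.2/(5 × 4.5) = 32.2/22.50 = 1.4311
Since 1.4311 ≥ 1, the system is UNSTABLE.
Need c > λ/μ = 32.2/4.5 = 7.16.
Minimum servers needed: c = 8.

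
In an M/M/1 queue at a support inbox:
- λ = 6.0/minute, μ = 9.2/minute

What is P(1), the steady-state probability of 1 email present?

ρ = λ/μ = 6.0/9.2 = 0.6522
P(n) = (1-ρ)ρⁿ
P(1) = (1-0.6522) × 0.6522^1
P(1) = 0.3478 × 0.6522
P(1) = 0.2268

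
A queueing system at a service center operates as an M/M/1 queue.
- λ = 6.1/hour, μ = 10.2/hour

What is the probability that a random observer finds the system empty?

ρ = λ/μ = 6.1/10.2 = 0.5980
P(0) = 1 - ρ = 1 - 0.5980 = 0.4020
The server is idle 40.20% of the time.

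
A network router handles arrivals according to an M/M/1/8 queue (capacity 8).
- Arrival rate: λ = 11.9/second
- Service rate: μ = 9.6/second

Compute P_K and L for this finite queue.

ρ = λ/μ = 11.9/9.6 = 1.23958
P₀ = (1-ρ)/(1-ρ^(K+1)) = (1-1.23958)/(1-1.23958^9) = -0.2396/-5.9099 = 0.04054
P_K = P₀×ρ^K = 0.04054 × 1.23958^8 = 0.04054 × 5.5744 = 0.2260
Blocking probability P_8 = 0.2260 (22.60%)
L = ρ[1 - (K+1)ρ^K + Kρ^(K+1)] / [(1-ρ)(1-ρ^(K+1))]
L = 1.23958 × (1 - 9×5.57438 + 8×6.90989) / ((1 - 1.23958) × (1 - 6.90989)) = 5.3489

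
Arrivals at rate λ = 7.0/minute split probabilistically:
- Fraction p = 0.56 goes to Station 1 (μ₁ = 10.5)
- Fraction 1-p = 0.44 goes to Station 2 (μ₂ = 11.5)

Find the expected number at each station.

Effective rates: λ₁ = 7.0×0.56 = 3.92, λ₂ = 7.0×0.44 = 3.08
Station 1: ρ₁ = 3.92/10.5 = 0.3733, L₁ = ρ₁/(1-ρ₁) = 0.3733/(1-0.3733) = 0.5957
Station 2: ρ₂ = 3.08/11.5 = 0.26783, L₂ = ρ₂/(1-ρ₂) = 0.26783/(1-0.26783) = 0.3658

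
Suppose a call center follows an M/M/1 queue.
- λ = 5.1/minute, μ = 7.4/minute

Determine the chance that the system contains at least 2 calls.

ρ = λ/μ = 5.1/7.4 = 0.6892
P(N ≥ n) = ρⁿ
P(N ≥ 2) = 0.6892^2
P(N ≥ 2) = 0.4750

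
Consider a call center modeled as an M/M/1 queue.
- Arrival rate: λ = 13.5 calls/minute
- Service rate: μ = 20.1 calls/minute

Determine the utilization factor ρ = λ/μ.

Server utilization: ρ = λ/μ
ρ = 13.5/20.1 = 0.6716
The server is busy 67.16% of the time.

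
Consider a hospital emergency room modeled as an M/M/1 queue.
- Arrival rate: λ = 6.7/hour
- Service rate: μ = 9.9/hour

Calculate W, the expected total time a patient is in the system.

First, compute utilization: ρ = λ/μ = 6.7/9.9 = 0.6768
For M/M/1: W = 1/(μ-λ)
W = 1/(9.9-6.7) = 1/3.20
W = 0.3125 hours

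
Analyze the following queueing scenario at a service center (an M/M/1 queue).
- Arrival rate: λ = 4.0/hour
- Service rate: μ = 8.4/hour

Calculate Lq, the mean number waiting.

ρ = λ/μ = 4.0/8.4 = 0.4762
For M/M/1: Lq = λ²/(μ(μ-λ))
Lq = 16.00/(8.4 × 4.40)
Lq = 0.4329 customers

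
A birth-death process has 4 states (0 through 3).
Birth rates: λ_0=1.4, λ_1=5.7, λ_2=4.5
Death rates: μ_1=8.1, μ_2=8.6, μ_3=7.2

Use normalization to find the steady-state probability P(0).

Ratios P(n)/P(0) = (λ₀···λₙ₋₁)/(μ₁···μₙ):
P(1)/P(0) = (1.4)/(8.1) = 0.1728
P(2)/P(0) = (1.4×5.7)/(8.1×8.6) = 0.1146
P(3)/P(0) = (1.4×5.7×4.5)/(8.1×8.6×7.2) = 0.07160

Normalization: ∑ P(n) = 1
P(0) × (1.0000 + 0.1728 + 0.1146 + 0.07160) = 1
P(0) × 1.3590 = 1
P(0) = 1/1.3590 = 0.7358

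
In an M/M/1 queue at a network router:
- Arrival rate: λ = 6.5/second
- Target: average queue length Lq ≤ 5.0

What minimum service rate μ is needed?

For M/M/1: Lq = λ²/(μ(μ-λ))
Need Lq ≤ 5.0, i.e. μ(μ-λ) ≥ λ²/5.0
μ² - 6.5μ - 42.25/5.0 ≥ 0  →  μ² - 6.5μ - 8.4500 ≥ 0
Quadratic formula (positive root): μ = [λ + √(λ² + 4×8.4500)]/2
Discriminant: 42.25 + 4×8.4500 = 76.0500, √76.0500 = 8.72067
μ ≥ (6.5 + 8.72067)/2 = 7.6103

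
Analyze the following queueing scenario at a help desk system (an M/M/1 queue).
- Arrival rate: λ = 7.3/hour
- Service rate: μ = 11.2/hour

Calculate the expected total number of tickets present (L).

ρ = λ/μ = 7.3/11.2 = 0.6518
For M/M/1: L = λ/(μ-λ)
L = 7.3/(11.2-7.3) = 7.3/3.90
L = 1.8718 tickets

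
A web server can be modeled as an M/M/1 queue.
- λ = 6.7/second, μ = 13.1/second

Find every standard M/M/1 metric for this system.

Step 1: ρ = λ/μ = 6.7/13.1 = 0.5115
Step 2: L = λ/(μ-λ) = 6.7/6.40 = 1.0469
Step 3: Lq = λ²/(μ(μ-λ)) = 44.89/(13.1×6.40) = 0.5354
Step 4: W = 1/(μ-λ) = 1/6.40 = 0.15625
Step 5: Wq = λ/(μ(μ-λ)) = 6.7/(13.1×6.40) = 0.07991
Step 6: P(0) = 1-ρ = 0.4885
Verify: L = λW = 6.7×0.15625 = 1.0469 ✔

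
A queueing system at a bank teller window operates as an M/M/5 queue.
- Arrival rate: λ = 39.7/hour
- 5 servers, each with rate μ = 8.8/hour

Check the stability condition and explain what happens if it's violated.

Stability requires ρ = λ/(cμ) < 1
ρ = 39.7/(5 × 8.8) = 39.7/44.00 = 0.9023
Since 0.9023 < 1, the system is STABLE.
The servers are busy 90.23% of the time.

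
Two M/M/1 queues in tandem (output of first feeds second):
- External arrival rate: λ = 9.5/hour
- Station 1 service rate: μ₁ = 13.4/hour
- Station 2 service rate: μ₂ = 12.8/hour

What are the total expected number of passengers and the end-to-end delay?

By Jackson's theorem, each station behaves as independent M/M/1.
Station 1: ρ₁ = 9.5/13.4 = 0.7090, L₁ = ρ₁/(1-ρ₁) = λ/(μ₁-λ) = 9.5/3.90 = 2.4359
Station 2: ρ₂ = 9.5/12.8 = 0.7422, L₂ = ρ₂/(1-ρ₂) = λ/(μ₂-λ) = 9.5/3.30 = 2.8788
Total: L = L₁ + L₂ = 2.4359 + 2.8788 = 5.3147
W = L/λ = 5.3147/9.5 = 0.5594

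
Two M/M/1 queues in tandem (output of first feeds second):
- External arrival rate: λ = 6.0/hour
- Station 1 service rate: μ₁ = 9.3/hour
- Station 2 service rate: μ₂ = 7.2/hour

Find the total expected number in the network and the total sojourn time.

By Jackson's theorem, each station behaves as independent M/M/1.
Station 1: ρ₁ = 6.0/9.3 = 0.6452, L₁ = ρ₁/(1-ρ₁) = λ/(μ₁-λ) = 6.0/3.30 = 1.8182
Station 2: ρ₂ = 6.0/7.2 = 0.8333, L₂ = ρ₂/(1-ρ₂) = λ/(μ₂-λ) = 6.0/1.20 = 5.0000
Total: L = L₁ + L₂ = 1.8182 + 5.0000 = 6.8182
W = L/λ = 6.8182/6.0 = 1.1364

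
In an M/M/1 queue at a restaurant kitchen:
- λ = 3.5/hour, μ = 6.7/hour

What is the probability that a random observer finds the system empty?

ρ = λ/μ = 3.5/6.7 = 0.5224
P(0) = 1 - ρ = 1 - 0.5224 = 0.4776
The server is idle 47.76% of the time.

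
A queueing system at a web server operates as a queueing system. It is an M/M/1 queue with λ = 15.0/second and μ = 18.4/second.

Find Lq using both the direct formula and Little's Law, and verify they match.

Method 1 (direct): Lq = λ²/(μ(μ-λ)) = 225.00/(18.4 × 3.40) = 3.5965

Method 2 (Little's Law):
W = 1/(μ-λ) = 1/3.40 = 0.2941176
Wq = W - 1/μ = 0.2941176 - 0.05434783 = 0.2397698
Lq = λWq = 15.0 × 0.2397698 = 3.5965 ✔ (matches Method 1)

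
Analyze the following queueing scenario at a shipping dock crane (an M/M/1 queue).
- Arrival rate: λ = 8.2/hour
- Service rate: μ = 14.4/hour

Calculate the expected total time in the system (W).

First, compute utilization: ρ = λ/μ = 8.2/14.4 = 0.5694
For M/M/1: W = 1/(μ-λ)
W = 1/(14.4-8.2) = 1/6.20
W = 0.1613 hours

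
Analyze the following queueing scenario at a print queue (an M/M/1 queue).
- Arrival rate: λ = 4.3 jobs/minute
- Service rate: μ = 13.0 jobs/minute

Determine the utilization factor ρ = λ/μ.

Server utilization: ρ = λ/μ
ρ = 4.3/13.0 = 0.3308
The server is busy 33.08% of the time.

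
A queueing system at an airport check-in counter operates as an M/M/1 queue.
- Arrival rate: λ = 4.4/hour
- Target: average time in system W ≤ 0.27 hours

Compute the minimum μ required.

For M/M/1: W = 1/(μ-λ)
Need W ≤ 0.27, so 1/(μ-λ) ≤ 0.27
μ - λ ≥ 1/0.27 = 3.7037
μ ≥ 4.4 + 3.7037 = 8.1037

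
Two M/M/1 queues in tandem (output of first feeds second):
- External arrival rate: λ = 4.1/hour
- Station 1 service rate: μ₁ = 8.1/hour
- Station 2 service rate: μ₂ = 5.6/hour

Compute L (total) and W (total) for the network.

By Jackson's theorem, each station behaves as independent M/M/1.
Station 1: ρ₁ = 4.1/8.1 = 0.5062, L₁ = ρ₁/(1-ρ₁) = λ/(μ₁-λ) = 4.1/4.00 = 1.0250
Station 2: ρ₂ = 4.1/5.6 = 0.7321, L₂ = ρ₂/(1-ρ₂) = λ/(μ₂-λ) = 4.1/1.50 = 2.7333
Total: L = L₁ + L₂ = 1.0250 + 2.7333 = 3.7583
W = L/λ = 3.7583/4.1 = 0.9167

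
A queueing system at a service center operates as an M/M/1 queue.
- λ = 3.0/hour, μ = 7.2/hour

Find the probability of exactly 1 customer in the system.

ρ = λ/μ = 3.0/7.2 = 0.4167
P(n) = (1-ρ)ρⁿ
P(1) = (1-0.4167) × 0.4167^1
P(1) = 0.5833 × 0.4167
P(1) = 0.2431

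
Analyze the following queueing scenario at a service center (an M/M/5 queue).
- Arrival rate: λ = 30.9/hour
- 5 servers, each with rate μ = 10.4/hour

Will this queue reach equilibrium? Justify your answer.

Stability requires ρ = λ/(cμ) < 1
ρ = 30.9/(5 × 10.4) = 30.9/52.00 = 0.5942
Since 0.5942 < 1, the system is STABLE.
The servers are busy 59.42% of the time.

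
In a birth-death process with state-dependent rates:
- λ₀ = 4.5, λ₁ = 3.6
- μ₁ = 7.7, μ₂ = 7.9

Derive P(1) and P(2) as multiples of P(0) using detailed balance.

Balance equations:
State 0: λ₀P₀ = μ₁P₁ → P₁ = (λ₀/μ₁)P₀ = (4.5/7.7)P₀ = 0.5844P₀
State 1: P₂ = (λ₀λ₁)/(μ₁μ₂)P₀ = (4.5×3.6)/(7.7×7.9)P₀ = 0.2663P₀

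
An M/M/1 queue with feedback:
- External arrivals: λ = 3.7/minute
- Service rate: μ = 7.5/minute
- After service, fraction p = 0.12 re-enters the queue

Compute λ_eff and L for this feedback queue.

Effective arrival rate: λ_eff = λ/(1-p) = 3.7/(1-0.12) = 3.7/0.88 = 4.20455
ρ = λ_eff/μ = 4.20455/7.5 = 0.56061
L = ρ/(1-ρ) = 0.56061/(1-0.56061) = 1.2759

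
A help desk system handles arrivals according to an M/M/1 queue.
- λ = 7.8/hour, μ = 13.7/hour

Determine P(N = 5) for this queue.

ρ = λ/μ = 7.8/13.7 = 0.5693
P(n) = (1-ρ)ρⁿ
P(5) = (1-0.5693) × 0.5693^5
P(5) = 0.4307 × 0.05980
P(5) = 0.02576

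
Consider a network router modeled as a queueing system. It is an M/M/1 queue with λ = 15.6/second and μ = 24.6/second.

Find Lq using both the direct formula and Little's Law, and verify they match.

Method 1 (direct): Lq = λ²/(μ(μ-λ)) = 243.36/(24.6 × 9.00) = 1.0992

Method 2 (Little's Law):
W = 1/(μ-λ) = 1/9.00 = 0.11111
Wq = W - 1/μ = 0.11111 - 0.040650 = 0.07046
Lq = λWq = 15.6 × 0.07046 = 1.0992 ✔ (matches Method 1)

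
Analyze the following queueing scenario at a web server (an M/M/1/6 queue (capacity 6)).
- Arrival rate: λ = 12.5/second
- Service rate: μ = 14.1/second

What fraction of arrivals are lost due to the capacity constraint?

ρ = λ/μ = 12.5/14.1 = 0.886525
P₀ = (1-ρ)/(1-ρ^(K+1)) = (1-0.886525)/(1-0.886525^7) = 0.11347/0.56964 = 0.1992
P_K = P₀×ρ^K = 0.1992 × 0.886525^6 = 0.1992 × 0.4855 = 0.09671
Blocking probability = 9.67%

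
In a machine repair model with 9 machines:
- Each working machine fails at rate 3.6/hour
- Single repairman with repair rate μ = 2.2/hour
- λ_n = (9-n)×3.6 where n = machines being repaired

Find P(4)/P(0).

P(4)/P(0) = ∏_{i=0}^{4-1} λ_i/μ_{i+1}
= (9-0)×3.6/2.2 × (9-1)×3.6/2.2 × (9-2)×3.6/2.2 × (9-3)×3.6/2.2
= 21682.0862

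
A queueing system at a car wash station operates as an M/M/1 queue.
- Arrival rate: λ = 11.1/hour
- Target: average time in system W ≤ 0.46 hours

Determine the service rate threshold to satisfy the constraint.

For M/M/1: W = 1/(μ-λ)
Need W ≤ 0.46, so 1/(μ-λ) ≤ 0.46
μ - λ ≥ 1/0.46 = 2.1739
μ ≥ 11.1 + 2.1739 = 13.2739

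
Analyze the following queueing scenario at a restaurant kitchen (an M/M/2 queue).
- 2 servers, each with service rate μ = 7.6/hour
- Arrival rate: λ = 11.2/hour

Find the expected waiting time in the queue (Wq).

Traffic intensity: ρ = λ/(cμ) = 11.2/(2×7.6) = 0.7368
Since ρ = 0.7368 < 1, system is stable.
Offered load a = λ/μ = cρ = 11.2/7.6 = 1.4737
P₀ = [ Σₙ₌₀^1 aⁿ/n! + a^2/(2!(1-ρ)) ]⁻¹
Σ = a^0/0! + a^1/1! = 1.0000 + 1.4737 = 2.4737
a^2/(2!(1-ρ)) = 2.17175/(2 × 0.263158) = 4.1263
P₀ = 1/(2.4737 + 4.1263) = 0.1515
Lq = P₀·a^2·ρ / (2!(1-ρ)²) = 0.15152 × 2.1717 × 0.73684 / (2 × 0.069252) = 1.7506
Wq = Lq/λ = 1.7506/11.2 = 0.1563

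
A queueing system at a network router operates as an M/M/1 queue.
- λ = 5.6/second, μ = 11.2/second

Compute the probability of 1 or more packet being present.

ρ = λ/μ = 5.6/11.2 = 0.5000
P(N ≥ n) = ρⁿ
P(N ≥ 1) = 0.5000^1
P(N ≥ 1) = 0.5000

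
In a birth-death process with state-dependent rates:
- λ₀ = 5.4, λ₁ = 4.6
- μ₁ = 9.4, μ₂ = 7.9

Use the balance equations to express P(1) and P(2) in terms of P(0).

Balance equations:
State 0: λ₀P₀ = μ₁P₁ → P₁ = (λ₀/μ₁)P₀ = (5.4/9.4)P₀ = 0.5745P₀
State 1: P₂ = (λ₀λ₁)/(μ₁μ₂)P₀ = (5.4×4.6)/(9.4×7.9)P₀ = 0.3345P₀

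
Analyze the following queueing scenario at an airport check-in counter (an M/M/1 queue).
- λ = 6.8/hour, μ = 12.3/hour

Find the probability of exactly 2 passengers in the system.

ρ = λ/μ = 6.8/12.3 = 0.5528
P(n) = (1-ρ)ρⁿ
P(2) = (1-0.5528) × 0.5528^2
P(2) = 0.4472 × 0.3056
P(2) = 0.1367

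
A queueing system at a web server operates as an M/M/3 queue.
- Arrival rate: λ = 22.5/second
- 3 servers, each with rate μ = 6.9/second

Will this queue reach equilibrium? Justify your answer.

Stability requires ρ = λ/(cμ) < 1
ρ = 22.5/(3 × 6.9) = 22.5/20.70 = 1.0870
Since 1.0870 ≥ 1, the system is UNSTABLE.
Need c > λ/μ = 22.5/6.9 = 3.26.
Minimum servers needed: c = 4.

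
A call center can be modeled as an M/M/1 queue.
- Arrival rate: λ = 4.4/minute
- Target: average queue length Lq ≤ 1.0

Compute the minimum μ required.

For M/M/1: Lq = λ²/(μ(μ-λ))
Need Lq ≤ 1.0, i.e. μ(μ-λ) ≥ λ²/1.0
μ² - 4.4μ - 19.36/1.0 ≥ 0  →  μ² - 4.4μ - 19.3600 ≥ 0
Quadratic formula (positive root): μ = [λ + √(λ² + 4×19.3600)]/2
Discriminant: 19.36 + 4×19.3600 = 96.8000, √96.8000 = 9.8387
μ ≥ (4.4 + 9.8387)/2 = 7.1193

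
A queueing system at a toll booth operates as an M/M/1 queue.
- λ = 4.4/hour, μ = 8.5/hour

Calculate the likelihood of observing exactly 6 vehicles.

ρ = λ/μ = 4.4/8.5 = 0.517647
P(n) = (1-ρ)ρⁿ
P(6) = (1-0.517647) × 0.517647^6
P(6) = 0.48235 × 0.019240
P(6) = 0.009280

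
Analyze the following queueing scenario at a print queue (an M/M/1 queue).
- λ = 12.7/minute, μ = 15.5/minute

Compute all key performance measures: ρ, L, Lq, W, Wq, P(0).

Step 1: ρ = λ/μ = 12.7/15.5 = 0.8194
Step 2: L = λ/(μ-λ) = 12.7/2.80 = 4.5357
Step 3: Lq = λ²/(μ(μ-λ)) = 161.29/(15.5×2.80) = 3.7164
Step 4: W = 1/(μ-λ) = 1/2.80 = 0.35714
Step 5: Wq = λ/(μ(μ-λ)) = 12.7/(15.5×2.80) = 0.2926
Step 6: P(0) = 1-ρ = 0.1806
Verify: L = λW = 12.7×0.35714 = 4.5357 ✔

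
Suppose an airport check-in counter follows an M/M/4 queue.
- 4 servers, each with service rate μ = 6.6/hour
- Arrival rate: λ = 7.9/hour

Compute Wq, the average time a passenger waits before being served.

Traffic intensity: ρ = λ/(cμ) = 7.9/(4×6.6) = 0.2992
Since ρ = 0.2992 < 1, system is stable.
Offered load a = λ/μ = cρ = 7.9/6.6 = 1.1970
P₀ = [ Σₙ₌₀^3 aⁿ/n! + a^4/(4!(1-ρ)) ]⁻¹
Σ = a^0/0! + a^1/1! + a^2/2! + a^3/3! = 1.0000 + 1.1970 + 0.7164 + 0.2858 = 3.1992
a^4/(4!(1-ρ)) = 2.0527/(24 × 0.70076) = 0.1221
P₀ = 1/(3.1992 + 0.1221) = 0.3011
Lq = P₀·a^4·ρ / (4!(1-ρ)²) = 0.3011 × 2.0527 × 0.2992 / (24 × 0.4911) = 0.01569
Wq = Lq/λ = 0.01569/7.9 = 0.001986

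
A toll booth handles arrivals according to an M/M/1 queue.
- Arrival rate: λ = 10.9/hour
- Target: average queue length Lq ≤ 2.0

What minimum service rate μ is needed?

For M/M/1: Lq = λ²/(μ(μ-λ))
Need Lq ≤ 2.0, i.e. μ(μ-λ) ≥ λ²/2.0
μ² - 10.9μ - 118.81/2.0 ≥ 0  →  μ² - 10.9μ - 59.4050 ≥ 0
Quadratic formula (positive root): μ = [λ + √(λ² + 4×59.4050)]/2
Discriminant: 118.81 + 4×59.4050 = 356.4300, √356.4300 = 18.8794
μ ≥ (10.9 + 18.8794)/2 = 14.8897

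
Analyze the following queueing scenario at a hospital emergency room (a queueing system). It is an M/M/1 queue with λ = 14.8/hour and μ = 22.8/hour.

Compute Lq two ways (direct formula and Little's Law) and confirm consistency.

Method 1 (direct): Lq = λ²/(μ(μ-λ)) = 219.04/(22.8 × 8.00) = 1.2009

Method 2 (Little's Law):
W = 1/(μ-λ) = 1/8.00 = 0.1250
Wq = W - 1/μ = 0.1250 - 0.04386 = 0.08114
Lq = λWq = 14.8 × 0.08114 = 1.2009 ✔ (matches Method 1)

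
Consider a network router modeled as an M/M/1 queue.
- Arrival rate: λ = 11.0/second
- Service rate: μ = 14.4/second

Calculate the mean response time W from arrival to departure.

First, compute utilization: ρ = λ/μ = 11.0/14.4 = 0.7639
For M/M/1: W = 1/(μ-λ)
W = 1/(14.4-11.0) = 1/3.40
W = 0.2941 seconds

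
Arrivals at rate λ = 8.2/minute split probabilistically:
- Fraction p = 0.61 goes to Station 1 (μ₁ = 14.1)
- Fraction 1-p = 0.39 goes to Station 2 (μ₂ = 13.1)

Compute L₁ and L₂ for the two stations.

Effective rates: λ₁ = 8.2×0.61 = 5.002, λ₂ = 8.2×0.39 = 3.198
Station 1: ρ₁ = 5.002/14.1 = 0.35475, L₁ = ρ₁/(1-ρ₁) = 0.35475/(1-0.35475) = 0.5498
Station 2: ρ₂ = 3.198/13.1 = 0.24412, L₂ = ρ₂/(1-ρ₂) = 0.24412/(1-0.24412) = 0.3230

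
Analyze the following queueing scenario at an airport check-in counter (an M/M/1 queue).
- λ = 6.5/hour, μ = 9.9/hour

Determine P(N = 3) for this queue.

ρ = λ/μ = 6.5/9.9 = 0.65657
P(n) = (1-ρ)ρⁿ
P(3) = (1-0.65657) × 0.65657^3
P(3) = 0.34343 × 0.28304
P(3) = 0.09720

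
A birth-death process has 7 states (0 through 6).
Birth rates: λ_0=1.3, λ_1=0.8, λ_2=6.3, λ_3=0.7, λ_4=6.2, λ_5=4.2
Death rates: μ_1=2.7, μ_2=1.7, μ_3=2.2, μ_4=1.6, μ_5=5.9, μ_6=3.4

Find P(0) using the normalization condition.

Ratios P(n)/P(0) = (λ₀···λₙ₋₁)/(μ₁···μₙ):
P(1)/P(0) = (1.3)/(2.7) = 0.4815
P(2)/P(0) = (1.3×0.8)/(2.7×1.7) = 0.2266
P(3)/P(0) = (1.3×0.8×6.3)/(2.7×1.7×2.2) = 0.6488
P(4)/P(0) = (1.3×0.8×6.3×0.7)/(2.7×1.7×2.2×1.6) = 0.2839
P(5)/P(0) = (1.3×0.8×6.3×0.7×6.2)/(2.7×1.7×2.2×1.6×5.9) = 0.2983
P(6)/P(0) = (1.3×0.8×6.3×0.7×6.2×4.2)/(2.7×1.7×2.2×1.6×5.9×3.4) = 0.3685

Normalization: ∑ P(n) = 1
P(0) × (1.0000 + 0.4815 + 0.2266 + 0.6488 + 0.2839 + 0.2983 + 0.3685) = 1
P(0) × 3.3076 = 1
P(0) = 1/3.3076 = 0.3023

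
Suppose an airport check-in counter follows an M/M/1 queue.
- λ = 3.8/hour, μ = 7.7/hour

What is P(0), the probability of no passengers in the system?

ρ = λ/μ = 3.8/7.7 = 0.4935
P(0) = 1 - ρ = 1 - 0.4935 = 0.5065
The server is idle 50.65% of the time.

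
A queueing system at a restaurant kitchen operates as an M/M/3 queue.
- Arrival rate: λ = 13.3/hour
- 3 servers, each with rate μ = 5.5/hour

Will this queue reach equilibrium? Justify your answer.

Stability requires ρ = λ/(cμ) < 1
ρ = 13.3/(3 × 5.5) = 13.3/16.50 = 0.8061
Since 0.8061 < 1, the system is STABLE.
The servers are busy 80.61% of the time.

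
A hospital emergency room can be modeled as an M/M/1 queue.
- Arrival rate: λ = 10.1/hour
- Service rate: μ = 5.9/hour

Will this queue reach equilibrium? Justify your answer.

Stability requires ρ = λ/(cμ) < 1
ρ = 10.1/(1 × 5.9) = 10.1/5.90 = 1.7119
Since 1.7119 ≥ 1, the system is UNSTABLE.
Queue grows without bound. Need μ > λ = 10.1.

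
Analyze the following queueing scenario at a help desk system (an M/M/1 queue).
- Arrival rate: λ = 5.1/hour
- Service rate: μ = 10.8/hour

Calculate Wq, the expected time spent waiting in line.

First, compute utilization: ρ = λ/μ = 5.1/10.8 = 0.4722
For M/M/1: Wq = λ/(μ(μ-λ))
Wq = 5.1/(10.8 × (10.8-5.1))
Wq = 5.1/(10.8 × 5.70)
Wq = 0.08285 hours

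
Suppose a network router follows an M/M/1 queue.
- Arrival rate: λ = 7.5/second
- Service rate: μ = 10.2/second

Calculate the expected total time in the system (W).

First, compute utilization: ρ = λ/μ = 7.5/10.2 = 0.7353
For M/M/1: W = 1/(μ-λ)
W = 1/(10.2-7.5) = 1/2.70
W = 0.3704 seconds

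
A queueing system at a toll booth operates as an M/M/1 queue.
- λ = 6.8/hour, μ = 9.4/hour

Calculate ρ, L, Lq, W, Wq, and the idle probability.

Step 1: ρ = λ/μ = 6.8/9.4 = 0.7234
Step 2: L = λ/(μ-λ) = 6.8/2.60 = 2.6154
Step 3: Lq = λ²/(μ(μ-λ)) = 46.24/(9.4×2.60) = 1.8920
Step 4: W = 1/(μ-λ) = 1/2.60 = 0.38462
Step 5: Wq = λ/(μ(μ-λ)) = 6.8/(9.4×2.60) = 0.2782
Step 6: P(0) = 1-ρ = 0.2766
Verify: L = λW = 6.8×0.38462 = 2.6154 ✔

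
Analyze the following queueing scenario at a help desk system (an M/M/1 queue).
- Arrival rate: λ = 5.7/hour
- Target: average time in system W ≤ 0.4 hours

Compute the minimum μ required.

For M/M/1: W = 1/(μ-λ)
Need W ≤ 0.4, so 1/(μ-λ) ≤ 0.4
μ - λ ≥ 1/0.4 = 2.5000
μ ≥ 5.7 + 2.5000 = 8.2000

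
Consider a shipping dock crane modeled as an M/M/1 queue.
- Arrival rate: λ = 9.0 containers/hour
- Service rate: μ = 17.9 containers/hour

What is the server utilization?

Server utilization: ρ = λ/μ
ρ = 9.0/17.9 = 0.5028
The server is busy 50.28% of the time.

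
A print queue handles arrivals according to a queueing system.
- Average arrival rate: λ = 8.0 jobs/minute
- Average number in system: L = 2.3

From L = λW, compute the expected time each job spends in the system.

Little's Law: L = λW, so W = L/λ
W = 2.3/8.0 = 0.2875 minutes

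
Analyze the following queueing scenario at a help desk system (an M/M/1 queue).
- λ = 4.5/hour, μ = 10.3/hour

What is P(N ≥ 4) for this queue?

ρ = λ/μ = 4.5/10.3 = 0.43689
P(N ≥ n) = ρⁿ
P(N ≥ 4) = 0.43689^4
P(N ≥ 4) = 0.03643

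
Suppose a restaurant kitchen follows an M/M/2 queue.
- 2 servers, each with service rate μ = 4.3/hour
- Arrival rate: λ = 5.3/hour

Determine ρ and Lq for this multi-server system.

Traffic intensity: ρ = λ/(cμ) = 5.3/(2×4.3) = 0.6163
Since ρ = 0.6163 < 1, system is stable.
Offered load a = λ/μ = cρ = 5.3/4.3 = 1.2326
P₀ = [ Σₙ₌₀^1 aⁿ/n! + a^2/(2!(1-ρ)) ]⁻¹
Σ = a^0/0! + a^1/1! = 1.0000 + 1.2326 = 2.2326
a^2/(2!(1-ρ)) = 1.5192/(2 × 0.38372) = 1.9796
P₀ = 1/(2.2326 + 1.9796) = 0.2374
Lq = P₀·a^2·ρ / (2!(1-ρ)²) = 0.23741 × 1.5192 × 0.61628 / (2 × 0.14724) = 0.7548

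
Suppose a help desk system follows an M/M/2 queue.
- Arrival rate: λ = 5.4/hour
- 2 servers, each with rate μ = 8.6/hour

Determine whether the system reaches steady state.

Stability requires ρ = λ/(cμ) < 1
ρ = 5.4/(2 × 8.6) = 5.4/17.20 = 0.3140
Since 0.3140 < 1, the system is STABLE.
The servers are busy 31.40% of the time.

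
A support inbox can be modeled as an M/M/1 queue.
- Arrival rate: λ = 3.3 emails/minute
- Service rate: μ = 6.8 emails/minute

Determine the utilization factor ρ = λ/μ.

Server utilization: ρ = λ/μ
ρ = 3.3/6.8 = 0.4853
The server is busy 48.53% of the time.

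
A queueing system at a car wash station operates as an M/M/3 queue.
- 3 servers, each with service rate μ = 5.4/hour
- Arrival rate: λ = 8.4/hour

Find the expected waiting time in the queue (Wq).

Traffic intensity: ρ = λ/(cμ) = 8.4/(3×5.4) = 0.5185
Since ρ = 0.5185 < 1, system is stable.
Offered load a = λ/μ = cρ = 8.4/5.4 = 1.5556
P₀ = [ Σₙ₌₀^2 aⁿ/n! + a^3/(3!(1-ρ)) ]⁻¹
Σ = a^0/0! + a^1/1! + a^2/2! = 1.00000 + 1.55556 + 1.20988 = 3.7654
a^3/(3!(1-ρ)) = 3.7641/(6 × 0.4815) = 1.3029
P₀ = 1/(3.7654 + 1.3029) = 0.1973
Lq = P₀·a^3·ρ / (3!(1-ρ)²) = 0.197302 × 3.76406 × 0.518519 / (6 × 0.231824) = 0.2768
Wq = Lq/λ = 0.27685/8.4 = 0.03296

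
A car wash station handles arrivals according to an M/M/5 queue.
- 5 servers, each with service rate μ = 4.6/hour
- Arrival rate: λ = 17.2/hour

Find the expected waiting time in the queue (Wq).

Traffic intensity: ρ = λ/(cμ) = 17.2/(5×4.6) = 0.7478
Since ρ = 0.7478 < 1, system is stable.
Offered load a = λ/μ = cρ = 17.2/4.6 = 3.7391
P₀ = [ Σₙ₌₀^4 aⁿ/n! + a^5/(5!(1-ρ)) ]⁻¹
Σ = a^0/0! + a^1/1! + a^2/2! + a^3/3! + a^4/4! = 1.00000 + 3.73913 + 6.99055 + 8.71286 + 8.14463 = 28.5872
a^5/(5!(1-ρ)) = 730.8918/(120 × 0.252174) = 24.1530
P₀ = 1/(28.5872 + 24.1530) = 0.01896
Lq = P₀·a^5·ρ / (5!(1-ρ)²) = 0.018961 × 730.8918 × 0.74783 / (120 × 0.063592) = 1.3581
Wq = Lq/λ = 1.3581/17.2 = 0.07896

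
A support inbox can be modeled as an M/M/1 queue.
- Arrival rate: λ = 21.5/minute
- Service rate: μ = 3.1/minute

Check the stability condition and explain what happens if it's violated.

Stability requires ρ = λ/(cμ) < 1
ρ = 21.5/(1 × 3.1) = 21.5/3.10 = 6.9355
Since 6.9355 ≥ 1, the system is UNSTABLE.
Queue grows without bound. Need μ > λ = 21.5.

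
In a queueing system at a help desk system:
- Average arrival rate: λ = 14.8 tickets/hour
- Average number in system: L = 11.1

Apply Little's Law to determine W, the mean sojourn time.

Little's Law: L = λW, so W = L/λ
W = 11.1/14.8 = 0.7500 hours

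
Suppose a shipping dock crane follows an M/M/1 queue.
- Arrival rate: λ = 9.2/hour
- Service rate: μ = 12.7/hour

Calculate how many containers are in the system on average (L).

ρ = λ/μ = 9.2/12.7 = 0.7244
For M/M/1: L = λ/(μ-λ)
L = 9.2/(12.7-9.2) = 9.2/3.50
L = 2.6286 containers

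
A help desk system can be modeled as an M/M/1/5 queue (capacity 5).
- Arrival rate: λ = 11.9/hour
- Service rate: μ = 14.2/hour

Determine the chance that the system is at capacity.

ρ = λ/μ = 11.9/14.2 = 0.83803
P₀ = (1-ρ)/(1-ρ^(K+1)) = (1-0.83803)/(1-0.83803^6) = 0.16197/0.65362 = 0.2478
P_K = P₀×ρ^K = 0.2478 × 0.83803^5 = 0.2478 × 0.4133 = 0.1024
Blocking probability = 10.24%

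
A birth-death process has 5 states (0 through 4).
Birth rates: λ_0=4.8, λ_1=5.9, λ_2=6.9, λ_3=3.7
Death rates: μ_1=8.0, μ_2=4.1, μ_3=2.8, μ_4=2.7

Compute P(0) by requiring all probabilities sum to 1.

Ratios P(n)/P(0) = (λ₀···λₙ₋₁)/(μ₁···μₙ):
P(1)/P(0) = (4.8)/(8.0) = 0.600000
P(2)/P(0) = (4.8×5.9)/(8.0×4.1) = 0.863415
P(3)/P(0) = (4.8×5.9×6.9)/(8.0×4.1×2.8) = 2.12770
P(4)/P(0) = (4.8×5.9×6.9×3.7)/(8.0×4.1×2.8×2.7) = 2.91574

Normalization: ∑ P(n) = 1
P(0) × (1.00000 + 0.600000 + 0.863415 + 2.12770 + 2.91574) = 1
P(0) × 7.5069 = 1
P(0) = 1/7.5069 = 0.1332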